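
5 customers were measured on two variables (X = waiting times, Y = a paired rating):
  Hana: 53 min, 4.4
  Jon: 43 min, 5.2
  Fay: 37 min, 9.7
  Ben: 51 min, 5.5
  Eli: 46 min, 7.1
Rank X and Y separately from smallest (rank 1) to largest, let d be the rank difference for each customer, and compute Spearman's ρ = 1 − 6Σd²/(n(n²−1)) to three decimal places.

Ranks of variable 1: 5, 2, 1, 4, 3
Ranks of variable 2: 1, 2, 5, 3, 4
d = r₁ − r₂: 4, 0, -4, 1, -1
d²: 16, 0, 16, 1, 1; Σd² = 34
ρ = 1 − 6·34/(5·24) = 1 − 204/120 = -0.700

-0.700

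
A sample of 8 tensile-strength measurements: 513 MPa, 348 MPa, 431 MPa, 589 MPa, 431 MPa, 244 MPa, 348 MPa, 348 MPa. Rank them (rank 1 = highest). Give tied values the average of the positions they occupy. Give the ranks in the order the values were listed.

Sorted (descending): 589, 513, 431, 431, 348, 348, 348, 244
The 2 values of 431 occupy positions 3–4 → average rank (3+4)/2 = 3.5.
The 3 values of 348 occupy positions 5–7 → average rank 6.

2, 6, 3.5, 1, 3.5, 8, 6, 6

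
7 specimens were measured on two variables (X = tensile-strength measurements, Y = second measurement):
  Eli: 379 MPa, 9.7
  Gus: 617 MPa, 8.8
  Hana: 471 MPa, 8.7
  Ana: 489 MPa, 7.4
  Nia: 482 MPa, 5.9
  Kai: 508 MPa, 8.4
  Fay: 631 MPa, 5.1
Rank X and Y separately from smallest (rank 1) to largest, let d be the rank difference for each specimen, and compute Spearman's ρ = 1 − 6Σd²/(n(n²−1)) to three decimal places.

Ranks of variable 1: 1, 6, 2, 4, 3, 5, 7
Ranks of variable 2: 7, 6, 5, 3, 2, 4, 1
d = r₁ − r₂: -6, 0, -3, 1, 1, 1, 6
d²: 36, 0, 9, 1, 1, 1, 36; Σd² = 84
ρ = 1 − 6·84/(7·48) = 1 − 504/336 = -0.500

-0.500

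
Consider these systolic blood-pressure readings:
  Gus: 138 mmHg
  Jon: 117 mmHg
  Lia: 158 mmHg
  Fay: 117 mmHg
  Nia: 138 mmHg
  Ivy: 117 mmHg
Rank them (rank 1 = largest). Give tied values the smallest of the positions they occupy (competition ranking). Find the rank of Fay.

4

Sorted (descending): 158, 138, 138, 117, 117, 117
The 2 values of 138 occupy positions 2–3 → each gets rank 2.
The 3 values of 117 occupy positions 4–6 → each gets rank 4.
Fay has value 117 mmHg → rank 4.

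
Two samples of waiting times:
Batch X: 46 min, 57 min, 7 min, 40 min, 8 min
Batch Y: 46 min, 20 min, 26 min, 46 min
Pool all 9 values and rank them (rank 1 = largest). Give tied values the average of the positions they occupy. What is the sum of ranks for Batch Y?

Sorted (descending): 57, 46, 46, 46, 40, 26, 20, 8, 7
The 3 values of 46 occupy positions 2–4 → average rank 3.
Batch Y values → pooled ranks: 46→3, 20→7, 26→6, 46→3
Rank sum = 3 + 7 + 6 + 3 = 19

19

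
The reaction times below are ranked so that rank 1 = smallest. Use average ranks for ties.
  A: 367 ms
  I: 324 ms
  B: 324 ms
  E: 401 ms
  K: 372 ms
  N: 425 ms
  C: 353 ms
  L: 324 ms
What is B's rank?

2

Sorted (ascending): 324, 324, 324, 353, 367, 372, 401, 425
The 3 values of 324 occupy positions 1–3 → average rank 2.
B has value 324 ms → rank 2.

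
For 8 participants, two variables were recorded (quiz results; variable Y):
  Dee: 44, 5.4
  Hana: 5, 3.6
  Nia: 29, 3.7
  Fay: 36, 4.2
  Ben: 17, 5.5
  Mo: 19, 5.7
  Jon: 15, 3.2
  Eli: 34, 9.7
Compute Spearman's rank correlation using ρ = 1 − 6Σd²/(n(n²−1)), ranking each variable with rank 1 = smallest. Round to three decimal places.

Ranks of variable 1: 8, 1, 5, 7, 3, 4, 2, 6
Ranks of variable 2: 5, 2, 3, 4, 6, 7, 1, 8
d = r₁ − r₂: 3, -1, 2, 3, -3, -3, 1, -2
d²: 9, 1, 4, 9, 9, 9, 1, 4; Σd² = 46
ρ = 1 − 6·46/(8·63) = 1 − 276/504 = 0.452

0.452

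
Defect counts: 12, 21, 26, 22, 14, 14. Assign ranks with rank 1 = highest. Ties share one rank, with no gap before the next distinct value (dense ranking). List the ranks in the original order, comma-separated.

5, 3, 1, 2, 4, 4

Sorted (descending): 26, 22, 21, 14, 14, 12
The 2 values of 14 share dense rank 4.
Remaining distinct values take the next consecutive integers.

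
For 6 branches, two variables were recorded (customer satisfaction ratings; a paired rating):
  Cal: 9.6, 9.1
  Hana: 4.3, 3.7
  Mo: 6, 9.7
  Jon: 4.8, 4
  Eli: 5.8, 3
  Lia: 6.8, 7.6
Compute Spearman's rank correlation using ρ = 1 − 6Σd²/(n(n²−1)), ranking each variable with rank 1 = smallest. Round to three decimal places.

0.657

Ranks of variable 1: 6, 1, 4, 2, 3, 5
Ranks of variable 2: 5, 2, 6, 3, 1, 4
d = r₁ − r₂: 1, -1, -2, -1, 2, 1
d²: 1, 1, 4, 1, 4, 1; Σd² = 12
ρ = 1 − 6·12/(6·35) = 1 − 72/210 = 0.657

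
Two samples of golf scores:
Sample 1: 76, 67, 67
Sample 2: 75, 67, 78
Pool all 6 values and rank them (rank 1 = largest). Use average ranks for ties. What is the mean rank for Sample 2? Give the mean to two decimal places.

3.00

Sorted (descending): 78, 76, 75, 67, 67, 67
The 3 values of 67 occupy positions 4–6 → average rank 5.
Sample 2 values → pooled ranks: 75→3, 67→5, 78→1
Mean rank = (3 + 5 + 1) / 3 = 3.00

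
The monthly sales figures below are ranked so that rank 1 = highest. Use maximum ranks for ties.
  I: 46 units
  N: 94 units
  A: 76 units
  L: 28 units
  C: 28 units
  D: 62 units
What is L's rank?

Sorted (descending): 94, 76, 62, 46, 28, 28
The 2 values of 28 occupy positions 5–6 → each gets rank 6.
L has value 28 units → rank 6.

6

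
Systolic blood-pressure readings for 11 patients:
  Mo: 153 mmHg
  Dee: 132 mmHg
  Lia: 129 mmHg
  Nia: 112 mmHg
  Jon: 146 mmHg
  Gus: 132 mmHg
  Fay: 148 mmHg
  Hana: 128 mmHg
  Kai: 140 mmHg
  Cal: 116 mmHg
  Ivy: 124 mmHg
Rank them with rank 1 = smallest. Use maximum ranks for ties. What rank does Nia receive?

1

Sorted (ascending): 112, 116, 124, 128, 129, 132, 132, 140, 146, 148, 153
The 2 values of 132 occupy positions 6–7 → each gets rank 7.
Nia has value 112 mmHg → rank 1.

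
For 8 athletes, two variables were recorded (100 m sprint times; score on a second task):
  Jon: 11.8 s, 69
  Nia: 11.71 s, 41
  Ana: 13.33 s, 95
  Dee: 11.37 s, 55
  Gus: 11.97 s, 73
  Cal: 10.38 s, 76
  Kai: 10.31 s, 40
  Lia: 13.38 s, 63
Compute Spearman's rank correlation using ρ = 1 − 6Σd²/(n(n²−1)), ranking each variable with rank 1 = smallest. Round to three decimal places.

Ranks of variable 1: 5, 4, 7, 3, 6, 2, 1, 8
Ranks of variable 2: 5, 2, 8, 3, 6, 7, 1, 4
d = r₁ − r₂: 0, 2, -1, 0, 0, -5, 0, 4
d²: 0, 4, 1, 0, 0, 25, 0, 16; Σd² = 46
ρ = 1 − 6·46/(8·63) = 1 − 276/504 = 0.452

0.452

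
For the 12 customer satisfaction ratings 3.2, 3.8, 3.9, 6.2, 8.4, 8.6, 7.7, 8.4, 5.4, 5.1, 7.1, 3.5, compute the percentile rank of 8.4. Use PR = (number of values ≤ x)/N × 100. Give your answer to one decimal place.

91.7

N = 12.
Strictly below 8.4: 9. Equal to 8.4: 2.
PR = 11/12 × 100 = 91.7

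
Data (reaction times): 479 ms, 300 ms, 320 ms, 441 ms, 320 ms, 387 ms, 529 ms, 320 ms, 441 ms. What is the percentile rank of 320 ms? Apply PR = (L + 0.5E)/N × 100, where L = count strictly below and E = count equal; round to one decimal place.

N = 9.
Strictly below 320: 1. Equal to 320: 3.
PR = (1 + 0.5·3)/9 × 100 = 27.8

27.8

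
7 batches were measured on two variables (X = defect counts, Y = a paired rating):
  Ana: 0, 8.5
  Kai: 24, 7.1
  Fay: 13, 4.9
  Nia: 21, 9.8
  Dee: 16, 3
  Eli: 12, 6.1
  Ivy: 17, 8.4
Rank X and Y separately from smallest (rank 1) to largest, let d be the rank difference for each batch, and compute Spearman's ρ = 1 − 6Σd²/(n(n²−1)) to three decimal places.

Ranks of variable 1: 1, 7, 3, 6, 4, 2, 5
Ranks of variable 2: 6, 4, 2, 7, 1, 3, 5
d = r₁ − r₂: -5, 3, 1, -1, 3, -1, 0
d²: 25, 9, 1, 1, 9, 1, 0; Σd² = 46
ρ = 1 − 6·46/(7·48) = 1 − 276/336 = 0.179

0.179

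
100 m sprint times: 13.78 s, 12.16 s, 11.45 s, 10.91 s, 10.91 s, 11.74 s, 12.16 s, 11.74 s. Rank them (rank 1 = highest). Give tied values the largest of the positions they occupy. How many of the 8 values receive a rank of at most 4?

Sorted (descending): 13.78, 12.16, 12.16, 11.74, 11.74, 11.45, 10.91, 10.91
The 2 values of 12.16 occupy positions 2–3 → each gets rank 3.
The 2 values of 11.74 occupy positions 4–5 → each gets rank 5.
The 2 values of 10.91 occupy positions 7–8 → each gets rank 8.
Ranks ≤ 4: {1, 3, 3} → 3 values.

3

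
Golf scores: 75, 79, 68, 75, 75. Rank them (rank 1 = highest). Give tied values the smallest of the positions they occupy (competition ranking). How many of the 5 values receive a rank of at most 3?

4

Sorted (descending): 79, 75, 75, 75, 68
The 3 values of 75 occupy positions 2–4 → each gets rank 2.
Ranks ≤ 3: {1, 2, 2, 2} → 4 values.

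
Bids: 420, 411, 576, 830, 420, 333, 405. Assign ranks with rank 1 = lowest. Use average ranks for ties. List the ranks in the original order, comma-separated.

4.5, 3, 6, 7, 4.5, 1, 2

Sorted (ascending): 333, 405, 411, 420, 420, 576, 830
The 2 values of 420 occupy positions 4–5 → average rank (4+5)/2 = 4.5.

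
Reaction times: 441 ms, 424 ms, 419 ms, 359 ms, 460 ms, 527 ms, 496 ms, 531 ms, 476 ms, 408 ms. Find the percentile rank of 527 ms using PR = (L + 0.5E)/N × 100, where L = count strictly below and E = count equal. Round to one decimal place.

85.0

N = 10.
Strictly below 527: 8. Equal to 527: 1.
PR = (8 + 0.5·1)/10 × 100 = 85.0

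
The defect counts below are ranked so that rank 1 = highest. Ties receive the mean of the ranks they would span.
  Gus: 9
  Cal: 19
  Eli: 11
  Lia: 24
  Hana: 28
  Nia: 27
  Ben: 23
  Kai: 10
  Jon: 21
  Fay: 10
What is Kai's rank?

8.5

Sorted (descending): 28, 27, 24, 23, 21, 19, 11, 10, 10, 9
The 2 values of 10 occupy positions 8–9 → average rank (8+9)/2 = 8.5.
Kai has value 10 → rank 8.5.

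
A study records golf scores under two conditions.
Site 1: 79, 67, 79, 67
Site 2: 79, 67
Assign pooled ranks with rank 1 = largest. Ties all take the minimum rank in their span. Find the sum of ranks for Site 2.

5

Sorted (descending): 79, 79, 79, 67, 67, 67
The 3 values of 79 occupy positions 1–3 → each gets rank 1.
The 3 values of 67 occupy positions 4–6 → each gets rank 4.
Site 2 values → pooled ranks: 79→1, 67→4
Rank sum = 1 + 4 = 5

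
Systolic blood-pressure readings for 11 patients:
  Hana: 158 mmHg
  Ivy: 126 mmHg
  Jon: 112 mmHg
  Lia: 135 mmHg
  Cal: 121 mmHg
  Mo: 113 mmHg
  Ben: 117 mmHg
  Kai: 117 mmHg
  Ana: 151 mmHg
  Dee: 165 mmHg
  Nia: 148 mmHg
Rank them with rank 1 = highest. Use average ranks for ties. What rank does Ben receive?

Sorted (descending): 165, 158, 151, 148, 135, 126, 121, 117, 117, 113, 112
The 2 values of 117 occupy positions 8–9 → average rank (8+9)/2 = 8.5.
Ben has value 117 mmHg → rank 8.5.

8.5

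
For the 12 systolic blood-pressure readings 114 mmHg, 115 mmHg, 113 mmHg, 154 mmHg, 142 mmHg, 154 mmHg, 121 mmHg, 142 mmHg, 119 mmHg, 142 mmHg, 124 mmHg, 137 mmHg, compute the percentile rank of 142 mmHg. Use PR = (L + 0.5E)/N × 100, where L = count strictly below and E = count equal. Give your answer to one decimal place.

N = 12.
Strictly below 142: 7. Equal to 142: 3.
PR = (7 + 0.5·3)/12 × 100 = 70.8

70.8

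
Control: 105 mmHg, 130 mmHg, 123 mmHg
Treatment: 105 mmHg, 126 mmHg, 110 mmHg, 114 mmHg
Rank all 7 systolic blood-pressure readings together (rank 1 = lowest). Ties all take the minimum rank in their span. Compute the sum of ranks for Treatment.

14

Sorted (ascending): 105, 105, 110, 114, 123, 126, 130
The 2 values of 105 occupy positions 1–2 → each gets rank 1.
Treatment values → pooled ranks: 105→1, 126→6, 110→3, 114→4
Rank sum = 1 + 6 + 3 + 4 = 14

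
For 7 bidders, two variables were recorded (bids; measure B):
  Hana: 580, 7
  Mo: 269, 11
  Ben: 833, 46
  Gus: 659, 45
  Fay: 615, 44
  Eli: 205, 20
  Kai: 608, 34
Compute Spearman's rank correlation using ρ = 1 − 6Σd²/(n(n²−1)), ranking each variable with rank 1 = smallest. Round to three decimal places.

Ranks of variable 1: 3, 2, 7, 6, 5, 1, 4
Ranks of variable 2: 1, 2, 7, 6, 5, 3, 4
d = r₁ − r₂: 2, 0, 0, 0, 0, -2, 0
d²: 4, 0, 0, 0, 0, 4, 0; Σd² = 8
ρ = 1 − 6·8/(7·48) = 1 − 48/336 = 0.857

0.857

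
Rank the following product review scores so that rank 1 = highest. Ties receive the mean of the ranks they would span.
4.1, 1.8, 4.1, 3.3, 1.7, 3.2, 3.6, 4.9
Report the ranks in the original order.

Sorted (descending): 4.9, 4.1, 4.1, 3.6, 3.3, 3.2, 1.8, 1.7
The 2 values of 4.1 occupy positions 2–3 → average rank (2+3)/2 = 2.5.

2.5, 7, 2.5, 5, 8, 6, 4, 1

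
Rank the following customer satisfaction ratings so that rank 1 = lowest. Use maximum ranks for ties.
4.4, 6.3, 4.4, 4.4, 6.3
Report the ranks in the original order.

Sorted (ascending): 4.4, 4.4, 4.4, 6.3, 6.3
The 3 values of 4.4 occupy positions 1–3 → each gets rank 3.
The 2 values of 6.3 occupy positions 4–5 → each gets rank 5.

3, 5, 3, 3, 5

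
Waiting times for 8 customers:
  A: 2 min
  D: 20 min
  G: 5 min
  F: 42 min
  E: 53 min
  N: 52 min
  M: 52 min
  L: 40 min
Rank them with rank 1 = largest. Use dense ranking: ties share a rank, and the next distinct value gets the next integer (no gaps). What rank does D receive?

5

Sorted (descending): 53, 52, 52, 42, 40, 20, 5, 2
The 2 values of 52 share dense rank 2.
Remaining distinct values take the next consecutive integers.
D has value 20 min → rank 5.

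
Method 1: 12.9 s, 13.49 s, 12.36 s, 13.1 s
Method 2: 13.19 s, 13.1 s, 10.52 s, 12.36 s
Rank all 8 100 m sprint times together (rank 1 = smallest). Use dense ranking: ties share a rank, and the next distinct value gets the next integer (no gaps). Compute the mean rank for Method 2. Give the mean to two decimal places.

3.00

Sorted (ascending): 10.52, 12.36, 12.36, 12.9, 13.1, 13.1, 13.19, 13.49
The 2 values of 12.36 share dense rank 2.
The 2 values of 13.1 share dense rank 4.
Remaining distinct values take the next consecutive integers.
Method 2 values → pooled ranks: 13.19→5, 13.1→4, 10.52→1, 12.36→2
Mean rank = (5 + 4 + 1 + 2) / 4 = 3.00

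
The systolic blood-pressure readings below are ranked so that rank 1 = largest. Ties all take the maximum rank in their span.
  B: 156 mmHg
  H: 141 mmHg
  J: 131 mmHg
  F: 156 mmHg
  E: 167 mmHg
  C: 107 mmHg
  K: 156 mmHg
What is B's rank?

4

Sorted (descending): 167, 156, 156, 156, 141, 131, 107
The 3 values of 156 occupy positions 2–4 → each gets rank 4.
B has value 156 mmHg → rank 4.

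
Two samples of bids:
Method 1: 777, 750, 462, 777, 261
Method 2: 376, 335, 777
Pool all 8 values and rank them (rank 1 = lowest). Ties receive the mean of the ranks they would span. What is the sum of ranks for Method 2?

Sorted (ascending): 261, 335, 376, 462, 750, 777, 777, 777
The 3 values of 777 occupy positions 6–8 → average rank 7.
Method 2 values → pooled ranks: 376→3, 335→2, 777→7
Rank sum = 3 + 2 + 7 = 12

12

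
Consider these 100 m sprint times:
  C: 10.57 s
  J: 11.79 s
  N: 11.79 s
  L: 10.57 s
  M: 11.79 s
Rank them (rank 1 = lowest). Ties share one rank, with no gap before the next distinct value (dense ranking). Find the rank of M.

Sorted (ascending): 10.57, 10.57, 11.79, 11.79, 11.79
The 2 values of 10.57 share dense rank 1.
The 3 values of 11.79 share dense rank 2.
M has value 11.79 s → rank 2.

2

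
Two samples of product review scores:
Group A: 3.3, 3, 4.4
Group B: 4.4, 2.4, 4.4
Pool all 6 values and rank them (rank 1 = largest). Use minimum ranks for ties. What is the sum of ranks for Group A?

10

Sorted (descending): 4.4, 4.4, 4.4, 3.3, 3, 2.4
The 3 values of 4.4 occupy positions 1–3 → each gets rank 1.
Group A values → pooled ranks: 3.3→4, 3→5, 4.4→1
Rank sum = 4 + 5 + 1 = 10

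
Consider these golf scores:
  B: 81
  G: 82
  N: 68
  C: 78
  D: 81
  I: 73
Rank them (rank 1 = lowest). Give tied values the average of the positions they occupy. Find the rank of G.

Sorted (ascending): 68, 73, 78, 81, 81, 82
The 2 values of 81 occupy positions 4–5 → average rank (4+5)/2 = 4.5.
G has value 82 → rank 6.

6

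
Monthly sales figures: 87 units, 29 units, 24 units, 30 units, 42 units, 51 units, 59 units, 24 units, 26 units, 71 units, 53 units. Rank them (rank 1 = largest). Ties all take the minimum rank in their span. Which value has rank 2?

71

Sorted (descending): 87, 71, 59, 53, 51, 42, 30, 29, 26, 24, 24
The 2 values of 24 occupy positions 10–11 → each gets rank 10.
Rank 2 → value 71.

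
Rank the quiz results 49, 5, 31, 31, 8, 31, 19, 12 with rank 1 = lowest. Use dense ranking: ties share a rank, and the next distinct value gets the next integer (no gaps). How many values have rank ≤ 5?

Sorted (ascending): 5, 8, 12, 19, 31, 31, 31, 49
The 3 values of 31 share dense rank 5.
Remaining distinct values take the next consecutive integers.
Ranks ≤ 5: {1, 2, 3, 4, 5, 5, 5} → 7 values.

7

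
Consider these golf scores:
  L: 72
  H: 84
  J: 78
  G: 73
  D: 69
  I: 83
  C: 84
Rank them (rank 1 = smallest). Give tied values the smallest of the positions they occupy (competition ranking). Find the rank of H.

6

Sorted (ascending): 69, 72, 73, 78, 83, 84, 84
The 2 values of 84 occupy positions 6–7 → each gets rank 6.
H has value 84 → rank 6.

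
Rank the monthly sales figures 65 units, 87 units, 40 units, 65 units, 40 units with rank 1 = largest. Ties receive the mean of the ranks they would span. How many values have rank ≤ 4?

Sorted (descending): 87, 65, 65, 40, 40
The 2 values of 65 occupy positions 2–3 → average rank (2+3)/2 = 2.5.
The 2 values of 40 occupy positions 4–5 → average rank (4+5)/2 = 4.5.
Ranks ≤ 4: {1, 2.5, 2.5} → 3 values.

3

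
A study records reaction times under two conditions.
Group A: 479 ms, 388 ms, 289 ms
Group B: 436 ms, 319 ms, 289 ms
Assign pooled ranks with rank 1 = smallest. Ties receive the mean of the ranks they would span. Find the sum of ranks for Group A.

11.5

Sorted (ascending): 289, 289, 319, 388, 436, 479
The 2 values of 289 occupy positions 1–2 → average rank (1+2)/2 = 1.5.
Group A values → pooled ranks: 479→6, 388→4, 289→1.5
Rank sum = 6 + 4 + 1.5 = 11.5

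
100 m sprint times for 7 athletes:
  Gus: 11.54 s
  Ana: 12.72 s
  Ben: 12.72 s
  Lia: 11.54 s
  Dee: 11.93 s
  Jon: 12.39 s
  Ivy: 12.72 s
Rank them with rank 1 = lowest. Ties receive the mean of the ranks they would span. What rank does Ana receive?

6

Sorted (ascending): 11.54, 11.54, 11.93, 12.39, 12.72, 12.72, 12.72
The 2 values of 11.54 occupy positions 1–2 → average rank (1+2)/2 = 1.5.
The 3 values of 12.72 occupy positions 5–7 → average rank 6.
Ana has value 12.72 s → rank 6.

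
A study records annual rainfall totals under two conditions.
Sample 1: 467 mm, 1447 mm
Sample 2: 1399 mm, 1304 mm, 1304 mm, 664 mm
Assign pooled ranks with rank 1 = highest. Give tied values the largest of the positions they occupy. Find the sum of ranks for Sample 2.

Sorted (descending): 1447, 1399, 1304, 1304, 664, 467
The 2 values of 1304 occupy positions 3–4 → each gets rank 4.
Sample 2 values → pooled ranks: 1399→2, 1304→4, 1304→4, 664→5
Rank sum = 2 + 4 + 4 + 5 = 15

15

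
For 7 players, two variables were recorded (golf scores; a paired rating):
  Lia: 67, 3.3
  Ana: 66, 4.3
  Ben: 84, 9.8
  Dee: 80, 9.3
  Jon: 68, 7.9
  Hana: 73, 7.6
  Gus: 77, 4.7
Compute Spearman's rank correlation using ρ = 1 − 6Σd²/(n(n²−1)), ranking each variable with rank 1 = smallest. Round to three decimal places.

Ranks of variable 1: 2, 1, 7, 6, 3, 4, 5
Ranks of variable 2: 1, 2, 7, 6, 5, 4, 3
d = r₁ − r₂: 1, -1, 0, 0, -2, 0, 2
d²: 1, 1, 0, 0, 4, 0, 4; Σd² = 10
ρ = 1 − 6·10/(7·48) = 1 − 60/336 = 0.821

0.821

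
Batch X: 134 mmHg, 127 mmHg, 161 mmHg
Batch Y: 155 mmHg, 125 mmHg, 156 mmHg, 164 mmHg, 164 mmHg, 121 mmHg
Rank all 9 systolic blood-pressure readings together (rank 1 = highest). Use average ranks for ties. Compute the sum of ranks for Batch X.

Sorted (descending): 164, 164, 161, 156, 155, 134, 127, 125, 121
The 2 values of 164 occupy positions 1–2 → average rank (1+2)/2 = 1.5.
Batch X values → pooled ranks: 134→6, 127→7, 161→3
Rank sum = 6 + 7 + 3 = 16

16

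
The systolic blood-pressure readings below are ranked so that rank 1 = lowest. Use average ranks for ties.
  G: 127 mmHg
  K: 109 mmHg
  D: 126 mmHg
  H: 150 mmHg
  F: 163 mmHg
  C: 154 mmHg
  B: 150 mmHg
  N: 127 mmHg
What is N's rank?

Sorted (ascending): 109, 126, 127, 127, 150, 150, 154, 163
The 2 values of 127 occupy positions 3–4 → average rank (3+4)/2 = 3.5.
The 2 values of 150 occupy positions 5–6 → average rank (5+6)/2 = 5.5.
N has value 127 mmHg → rank 3.5.

3.5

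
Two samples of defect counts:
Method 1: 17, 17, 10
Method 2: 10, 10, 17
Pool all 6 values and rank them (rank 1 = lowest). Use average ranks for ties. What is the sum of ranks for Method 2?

9

Sorted (ascending): 10, 10, 10, 17, 17, 17
The 3 values of 10 occupy positions 1–3 → average rank 2.
The 3 values of 17 occupy positions 4–6 → average rank 5.
Method 2 values → pooled ranks: 10→2, 10→2, 17→5
Rank sum = 2 + 2 + 5 = 9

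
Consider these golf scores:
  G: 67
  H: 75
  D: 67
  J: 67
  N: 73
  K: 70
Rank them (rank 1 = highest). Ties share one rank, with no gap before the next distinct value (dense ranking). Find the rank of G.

Sorted (descending): 75, 73, 70, 67, 67, 67
The 3 values of 67 share dense rank 4.
Remaining distinct values take the next consecutive integers.
G has value 67 → rank 4.

4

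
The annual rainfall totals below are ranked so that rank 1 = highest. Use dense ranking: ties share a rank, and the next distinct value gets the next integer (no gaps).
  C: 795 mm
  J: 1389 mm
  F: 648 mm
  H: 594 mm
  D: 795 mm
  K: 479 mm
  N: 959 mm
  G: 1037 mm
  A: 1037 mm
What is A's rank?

2

Sorted (descending): 1389, 1037, 1037, 959, 795, 795, 648, 594, 479
The 2 values of 1037 share dense rank 2.
The 2 values of 795 share dense rank 4.
Remaining distinct values take the next consecutive integers.
A has value 1037 mm → rank 2.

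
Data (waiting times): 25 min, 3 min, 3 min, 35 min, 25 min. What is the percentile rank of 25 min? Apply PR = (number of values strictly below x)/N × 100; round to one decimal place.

40.0

N = 5.
Strictly below 25: 2. Equal to 25: 2.
PR = 2/5 × 100 = 40.0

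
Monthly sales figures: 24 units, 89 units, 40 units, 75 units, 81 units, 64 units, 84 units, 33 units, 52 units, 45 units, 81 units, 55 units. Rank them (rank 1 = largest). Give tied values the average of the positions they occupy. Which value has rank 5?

75

Sorted (descending): 89, 84, 81, 81, 75, 64, 55, 52, 45, 40, 33, 24
The 2 values of 81 occupy positions 3–4 → average rank (3+4)/2 = 3.5.
Rank 5 → value 75.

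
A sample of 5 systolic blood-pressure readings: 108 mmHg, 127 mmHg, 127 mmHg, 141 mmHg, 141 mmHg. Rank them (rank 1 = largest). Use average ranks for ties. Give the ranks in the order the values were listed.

5, 3.5, 3.5, 1.5, 1.5

Sorted (descending): 141, 141, 127, 127, 108
The 2 values of 141 occupy positions 1–2 → average rank (1+2)/2 = 1.5.
The 2 values of 127 occupy positions 3–4 → average rank (3+4)/2 = 3.5.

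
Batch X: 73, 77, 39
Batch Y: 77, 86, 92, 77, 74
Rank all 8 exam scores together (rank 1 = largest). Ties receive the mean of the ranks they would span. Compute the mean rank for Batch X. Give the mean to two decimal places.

Sorted (descending): 92, 86, 77, 77, 77, 74, 73, 39
The 3 values of 77 occupy positions 3–5 → average rank 4.
Batch X values → pooled ranks: 73→7, 77→4, 39→8
Mean rank = (7 + 4 + 8) / 3 = 6.33

6.33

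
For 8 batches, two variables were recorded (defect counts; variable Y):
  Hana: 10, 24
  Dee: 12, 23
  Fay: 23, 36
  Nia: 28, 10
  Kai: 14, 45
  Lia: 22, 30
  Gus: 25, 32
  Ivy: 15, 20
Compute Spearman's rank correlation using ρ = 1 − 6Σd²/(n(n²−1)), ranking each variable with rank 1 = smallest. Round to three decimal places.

-0.071

Ranks of variable 1: 1, 2, 6, 8, 3, 5, 7, 4
Ranks of variable 2: 4, 3, 7, 1, 8, 5, 6, 2
d = r₁ − r₂: -3, -1, -1, 7, -5, 0, 1, 2
d²: 9, 1, 1, 49, 25, 0, 1, 4; Σd² = 90
ρ = 1 − 6·90/(8·63) = 1 − 540/504 = -0.071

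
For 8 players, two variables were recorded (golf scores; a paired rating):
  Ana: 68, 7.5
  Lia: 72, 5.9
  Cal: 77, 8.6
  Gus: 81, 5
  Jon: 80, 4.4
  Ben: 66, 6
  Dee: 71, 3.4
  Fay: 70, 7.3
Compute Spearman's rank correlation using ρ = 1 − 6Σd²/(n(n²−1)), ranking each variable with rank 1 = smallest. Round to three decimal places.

-0.357

Ranks of variable 1: 2, 5, 6, 8, 7, 1, 4, 3
Ranks of variable 2: 7, 4, 8, 3, 2, 5, 1, 6
d = r₁ − r₂: -5, 1, -2, 5, 5, -4, 3, -3
d²: 25, 1, 4, 25, 25, 16, 9, 9; Σd² = 114
ρ = 1 − 6·114/(8·63) = 1 − 684/504 = -0.357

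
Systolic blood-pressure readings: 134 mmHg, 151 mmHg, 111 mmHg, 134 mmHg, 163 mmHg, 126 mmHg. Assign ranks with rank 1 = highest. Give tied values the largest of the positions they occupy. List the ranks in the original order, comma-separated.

Sorted (descending): 163, 151, 134, 134, 126, 111
The 2 values of 134 occupy positions 3–4 → each gets rank 4.

4, 2, 6, 4, 1, 5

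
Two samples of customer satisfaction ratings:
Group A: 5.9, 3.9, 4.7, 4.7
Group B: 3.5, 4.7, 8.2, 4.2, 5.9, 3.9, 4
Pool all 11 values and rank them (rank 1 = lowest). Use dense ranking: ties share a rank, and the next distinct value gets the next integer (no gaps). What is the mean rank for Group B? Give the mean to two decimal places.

4.00

Sorted (ascending): 3.5, 3.9, 3.9, 4, 4.2, 4.7, 4.7, 4.7, 5.9, 5.9, 8.2
The 2 values of 3.9 share dense rank 2.
The 3 values of 4.7 share dense rank 5.
The 2 values of 5.9 share dense rank 6.
Remaining distinct values take the next consecutive integers.
Group B values → pooled ranks: 3.5→1, 4.7→5, 8.2→7, 4.2→4, 5.9→6, 3.9→2, 4→3
Mean rank = (1 + 5 + 7 + 4 + 6 + 2 + 3) / 7 = 4.00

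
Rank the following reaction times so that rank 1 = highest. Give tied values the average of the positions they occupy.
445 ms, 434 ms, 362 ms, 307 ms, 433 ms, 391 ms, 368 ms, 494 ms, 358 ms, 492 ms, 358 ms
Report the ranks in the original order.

Sorted (descending): 494, 492, 445, 434, 433, 391, 368, 362, 358, 358, 307
The 2 values of 358 occupy positions 9–10 → average rank (9+10)/2 = 9.5.

3, 4, 8, 11, 5, 6, 7, 1, 9.5, 2, 9.5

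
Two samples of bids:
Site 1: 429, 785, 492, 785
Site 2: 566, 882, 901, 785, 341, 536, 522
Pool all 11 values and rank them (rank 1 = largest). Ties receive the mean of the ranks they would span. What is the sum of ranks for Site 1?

Sorted (descending): 901, 882, 785, 785, 785, 566, 536, 522, 492, 429, 341
The 3 values of 785 occupy positions 3–5 → average rank 4.
Site 1 values → pooled ranks: 429→10, 785→4, 492→9, 785→4
Rank sum = 10 + 4 + 9 + 4 = 27

27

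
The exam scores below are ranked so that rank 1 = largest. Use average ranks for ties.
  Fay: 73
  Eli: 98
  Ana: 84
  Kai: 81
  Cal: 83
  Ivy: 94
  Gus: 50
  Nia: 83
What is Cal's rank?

Sorted (descending): 98, 94, 84, 83, 83, 81, 73, 50
The 2 values of 83 occupy positions 4–5 → average rank (4+5)/2 = 4.5.
Cal has value 83 → rank 4.5.

4.5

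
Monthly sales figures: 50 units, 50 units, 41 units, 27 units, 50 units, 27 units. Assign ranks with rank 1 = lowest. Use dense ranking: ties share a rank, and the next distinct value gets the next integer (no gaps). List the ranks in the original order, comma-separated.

3, 3, 2, 1, 3, 1

Sorted (ascending): 27, 27, 41, 50, 50, 50
The 2 values of 27 share dense rank 1.
The 3 values of 50 share dense rank 3.
Remaining distinct values take the next consecutive integers.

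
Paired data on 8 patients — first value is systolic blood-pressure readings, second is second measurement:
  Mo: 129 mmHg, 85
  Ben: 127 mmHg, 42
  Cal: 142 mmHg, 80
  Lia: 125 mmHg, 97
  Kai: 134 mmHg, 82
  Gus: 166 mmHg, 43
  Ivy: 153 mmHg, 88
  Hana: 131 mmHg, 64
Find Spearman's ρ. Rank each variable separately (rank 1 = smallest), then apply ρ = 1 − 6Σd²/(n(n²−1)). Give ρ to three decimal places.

-0.190

Ranks of variable 1: 3, 2, 6, 1, 5, 8, 7, 4
Ranks of variable 2: 6, 1, 4, 8, 5, 2, 7, 3
d = r₁ − r₂: -3, 1, 2, -7, 0, 6, 0, 1
d²: 9, 1, 4, 49, 0, 36, 0, 1; Σd² = 100
ρ = 1 − 6·100/(8·63) = 1 − 600/504 = -0.190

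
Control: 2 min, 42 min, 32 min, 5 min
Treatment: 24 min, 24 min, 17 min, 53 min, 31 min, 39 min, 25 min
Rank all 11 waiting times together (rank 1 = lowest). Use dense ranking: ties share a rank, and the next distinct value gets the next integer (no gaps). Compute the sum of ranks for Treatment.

40

Sorted (ascending): 2, 5, 17, 24, 24, 25, 31, 32, 39, 42, 53
The 2 values of 24 share dense rank 4.
Remaining distinct values take the next consecutive integers.
Treatment values → pooled ranks: 24→4, 24→4, 17→3, 53→10, 31→6, 39→8, 25→5
Rank sum = 4 + 4 + 3 + 10 + 6 + 8 + 5 = 40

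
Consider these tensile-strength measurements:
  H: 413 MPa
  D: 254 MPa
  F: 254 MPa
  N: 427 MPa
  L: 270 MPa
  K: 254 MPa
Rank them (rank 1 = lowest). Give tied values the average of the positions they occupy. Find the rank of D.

2

Sorted (ascending): 254, 254, 254, 270, 413, 427
The 3 values of 254 occupy positions 1–3 → average rank 2.
D has value 254 MPa → rank 2.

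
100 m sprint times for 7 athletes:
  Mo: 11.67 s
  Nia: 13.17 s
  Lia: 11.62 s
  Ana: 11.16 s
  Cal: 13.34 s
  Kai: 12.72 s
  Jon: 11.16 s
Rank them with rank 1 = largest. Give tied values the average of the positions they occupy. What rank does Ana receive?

6.5

Sorted (descending): 13.34, 13.17, 12.72, 11.67, 11.62, 11.16, 11.16
The 2 values of 11.16 occupy positions 6–7 → average rank (6+7)/2 = 6.5.
Ana has value 11.16 s → rank 6.5.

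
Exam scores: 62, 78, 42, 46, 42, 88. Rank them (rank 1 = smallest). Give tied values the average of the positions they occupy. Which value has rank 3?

Sorted (ascending): 42, 42, 46, 62, 78, 88
The 2 values of 42 occupy positions 1–2 → average rank (1+2)/2 = 1.5.
Rank 3 → value 46.

46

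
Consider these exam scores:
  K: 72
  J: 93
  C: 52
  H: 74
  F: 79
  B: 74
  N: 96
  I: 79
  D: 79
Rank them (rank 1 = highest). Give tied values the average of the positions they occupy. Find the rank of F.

Sorted (descending): 96, 93, 79, 79, 79, 74, 74, 72, 52
The 3 values of 79 occupy positions 3–5 → average rank 4.
The 2 values of 74 occupy positions 6–7 → average rank (6+7)/2 = 6.5.
F has value 79 → rank 4.

4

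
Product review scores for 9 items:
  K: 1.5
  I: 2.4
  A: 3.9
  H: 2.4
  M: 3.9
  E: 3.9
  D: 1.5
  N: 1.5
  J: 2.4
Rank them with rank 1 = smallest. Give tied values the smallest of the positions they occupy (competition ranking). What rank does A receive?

7

Sorted (ascending): 1.5, 1.5, 1.5, 2.4, 2.4, 2.4, 3.9, 3.9, 3.9
The 3 values of 1.5 occupy positions 1–3 → each gets rank 1.
The 3 values of 2.4 occupy positions 4–6 → each gets rank 4.
The 3 values of 3.9 occupy positions 7–9 → each gets rank 7.
A has value 3.9 → rank 7.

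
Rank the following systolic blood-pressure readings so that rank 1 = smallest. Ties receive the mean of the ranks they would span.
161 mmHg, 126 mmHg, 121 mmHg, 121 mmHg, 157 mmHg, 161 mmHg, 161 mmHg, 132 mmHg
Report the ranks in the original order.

Sorted (ascending): 121, 121, 126, 132, 157, 161, 161, 161
The 2 values of 121 occupy positions 1–2 → average rank (1+2)/2 = 1.5.
The 3 values of 161 occupy positions 6–8 → average rank 7.

7, 3, 1.5, 1.5, 5, 7, 7, 4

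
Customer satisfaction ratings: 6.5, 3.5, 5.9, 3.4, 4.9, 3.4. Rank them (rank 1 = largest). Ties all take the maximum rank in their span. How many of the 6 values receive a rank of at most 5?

4

Sorted (descending): 6.5, 5.9, 4.9, 3.5, 3.4, 3.4
The 2 values of 3.4 occupy positions 5–6 → each gets rank 6.
Ranks ≤ 5: {1, 2, 3, 4} → 4 values.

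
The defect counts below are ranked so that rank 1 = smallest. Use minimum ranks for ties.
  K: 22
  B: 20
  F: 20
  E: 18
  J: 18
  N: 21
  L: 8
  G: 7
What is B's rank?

Sorted (ascending): 7, 8, 18, 18, 20, 20, 21, 22
The 2 values of 18 occupy positions 3–4 → each gets rank 3.
The 2 values of 20 occupy positions 5–6 → each gets rank 5.
B has value 20 → rank 5.

5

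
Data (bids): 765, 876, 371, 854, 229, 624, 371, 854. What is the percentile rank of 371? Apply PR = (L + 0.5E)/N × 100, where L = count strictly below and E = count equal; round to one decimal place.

25.0

N = 8.
Strictly below 371: 1. Equal to 371: 2.
PR = (1 + 0.5·2)/8 × 100 = 25.0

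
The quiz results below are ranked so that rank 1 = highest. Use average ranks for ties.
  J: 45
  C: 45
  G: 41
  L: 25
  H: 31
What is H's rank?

Sorted (descending): 45, 45, 41, 31, 25
The 2 values of 45 occupy positions 1–2 → average rank (1+2)/2 = 1.5.
H has value 31 → rank 4.

4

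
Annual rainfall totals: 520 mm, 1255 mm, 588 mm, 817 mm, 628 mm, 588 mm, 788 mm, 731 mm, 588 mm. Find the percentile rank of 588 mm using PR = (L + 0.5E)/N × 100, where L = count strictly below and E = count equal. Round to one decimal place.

N = 9.
Strictly below 588: 1. Equal to 588: 3.
PR = (1 + 0.5·3)/9 × 100 = 27.8

27.8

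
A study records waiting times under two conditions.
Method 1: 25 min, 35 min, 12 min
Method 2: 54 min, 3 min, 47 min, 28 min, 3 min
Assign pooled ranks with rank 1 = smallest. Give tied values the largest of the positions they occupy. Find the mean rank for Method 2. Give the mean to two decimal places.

Sorted (ascending): 3, 3, 12, 25, 28, 35, 47, 54
The 2 values of 3 occupy positions 1–2 → each gets rank 2.
Method 2 values → pooled ranks: 54→8, 3→2, 47→7, 28→5, 3→2
Mean rank = (8 + 2 + 7 + 5 + 2) / 5 = 4.80

4.80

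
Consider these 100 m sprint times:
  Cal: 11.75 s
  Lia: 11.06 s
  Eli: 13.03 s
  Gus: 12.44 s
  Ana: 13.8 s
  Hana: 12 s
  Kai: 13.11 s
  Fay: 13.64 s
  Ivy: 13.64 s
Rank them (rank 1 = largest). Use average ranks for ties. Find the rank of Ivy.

Sorted (descending): 13.8, 13.64, 13.64, 13.11, 13.03, 12.44, 12, 11.75, 11.06
The 2 values of 13.64 occupy positions 2–3 → average rank (2+3)/2 = 2.5.
Ivy has value 13.64 s → rank 2.5.

2.5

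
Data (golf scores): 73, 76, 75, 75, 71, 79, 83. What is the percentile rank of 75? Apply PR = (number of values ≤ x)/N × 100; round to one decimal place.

57.1

N = 7.
Strictly below 75: 2. Equal to 75: 2.
PR = 4/7 × 100 = 57.1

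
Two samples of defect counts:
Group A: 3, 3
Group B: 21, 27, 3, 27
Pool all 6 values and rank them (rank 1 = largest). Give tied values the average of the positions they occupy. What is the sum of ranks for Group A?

Sorted (descending): 27, 27, 21, 3, 3, 3
The 2 values of 27 occupy positions 1–2 → average rank (1+2)/2 = 1.5.
The 3 values of 3 occupy positions 4–6 → average rank 5.
Group A values → pooled ranks: 3→5, 3→5
Rank sum = 5 + 5 = 10

10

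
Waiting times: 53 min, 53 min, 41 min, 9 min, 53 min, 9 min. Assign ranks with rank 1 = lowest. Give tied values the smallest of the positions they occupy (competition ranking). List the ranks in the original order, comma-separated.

4, 4, 3, 1, 4, 1

Sorted (ascending): 9, 9, 41, 53, 53, 53
The 2 values of 9 occupy positions 1–2 → each gets rank 1.
The 3 values of 53 occupy positions 4–6 → each gets rank 4.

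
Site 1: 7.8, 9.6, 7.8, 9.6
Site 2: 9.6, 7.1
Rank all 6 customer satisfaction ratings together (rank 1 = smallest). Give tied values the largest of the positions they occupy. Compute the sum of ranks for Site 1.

18

Sorted (ascending): 7.1, 7.8, 7.8, 9.6, 9.6, 9.6
The 2 values of 7.8 occupy positions 2–3 → each gets rank 3.
The 3 values of 9.6 occupy positions 4–6 → each gets rank 6.
Site 1 values → pooled ranks: 7.8→3, 9.6→6, 7.8→3, 9.6→6
Rank sum = 3 + 6 + 3 + 6 = 18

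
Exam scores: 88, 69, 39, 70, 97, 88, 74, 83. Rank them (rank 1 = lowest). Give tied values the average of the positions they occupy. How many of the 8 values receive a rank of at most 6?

5

Sorted (ascending): 39, 69, 70, 74, 83, 88, 88, 97
The 2 values of 88 occupy positions 6–7 → average rank (6+7)/2 = 6.5.
Ranks ≤ 6: {1, 2, 3, 4, 5} → 5 values.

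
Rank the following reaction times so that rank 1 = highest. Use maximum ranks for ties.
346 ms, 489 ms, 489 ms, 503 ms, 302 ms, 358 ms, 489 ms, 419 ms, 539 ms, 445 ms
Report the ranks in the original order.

Sorted (descending): 539, 503, 489, 489, 489, 445, 419, 358, 346, 302
The 3 values of 489 occupy positions 3–5 → each gets rank 5.

9, 5, 5, 2, 10, 8, 5, 7, 1, 6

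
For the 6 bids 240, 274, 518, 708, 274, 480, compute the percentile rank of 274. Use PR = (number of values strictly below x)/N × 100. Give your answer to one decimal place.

16.7

N = 6.
Strictly below 274: 1. Equal to 274: 2.
PR = 1/6 × 100 = 16.7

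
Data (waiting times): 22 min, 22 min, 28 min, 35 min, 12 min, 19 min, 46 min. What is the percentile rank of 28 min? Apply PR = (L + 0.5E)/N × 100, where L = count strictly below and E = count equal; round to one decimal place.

64.3

N = 7.
Strictly below 28: 4. Equal to 28: 1.
PR = (4 + 0.5·1)/7 × 100 = 64.3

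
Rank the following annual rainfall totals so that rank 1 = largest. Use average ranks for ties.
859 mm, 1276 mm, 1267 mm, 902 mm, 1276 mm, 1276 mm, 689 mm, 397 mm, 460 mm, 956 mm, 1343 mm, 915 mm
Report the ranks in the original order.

9, 3, 5, 8, 3, 3, 10, 12, 11, 6, 1, 7

Sorted (descending): 1343, 1276, 1276, 1276, 1267, 956, 915, 902, 859, 689, 460, 397
The 3 values of 1276 occupy positions 2–4 → average rank 3.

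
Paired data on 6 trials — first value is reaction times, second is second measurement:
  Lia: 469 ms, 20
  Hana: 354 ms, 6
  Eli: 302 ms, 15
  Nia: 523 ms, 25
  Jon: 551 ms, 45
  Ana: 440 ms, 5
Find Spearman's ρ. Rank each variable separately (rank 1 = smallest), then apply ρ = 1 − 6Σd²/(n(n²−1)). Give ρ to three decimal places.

Ranks of variable 1: 4, 2, 1, 5, 6, 3
Ranks of variable 2: 4, 2, 3, 5, 6, 1
d = r₁ − r₂: 0, 0, -2, 0, 0, 2
d²: 0, 0, 4, 0, 0, 4; Σd² = 8
ρ = 1 − 6·8/(6·35) = 1 − 48/210 = 0.771

0.771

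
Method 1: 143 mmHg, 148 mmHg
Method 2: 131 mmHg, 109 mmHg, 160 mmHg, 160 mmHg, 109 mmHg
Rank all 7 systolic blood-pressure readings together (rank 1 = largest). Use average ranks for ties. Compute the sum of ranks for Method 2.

21

Sorted (descending): 160, 160, 148, 143, 131, 109, 109
The 2 values of 160 occupy positions 1–2 → average rank (1+2)/2 = 1.5.
The 2 values of 109 occupy positions 6–7 → average rank (6+7)/2 = 6.5.
Method 2 values → pooled ranks: 131→5, 109→6.5, 160→1.5, 160→1.5, 109→6.5
Rank sum = 5 + 6.5 + 1.5 + 1.5 + 6.5 = 21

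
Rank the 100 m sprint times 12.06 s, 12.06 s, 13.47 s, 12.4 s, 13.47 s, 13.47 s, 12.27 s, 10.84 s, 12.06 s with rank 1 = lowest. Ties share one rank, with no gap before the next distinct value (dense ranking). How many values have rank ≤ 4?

Sorted (ascending): 10.84, 12.06, 12.06, 12.06, 12.27, 12.4, 13.47, 13.47, 13.47
The 3 values of 12.06 share dense rank 2.
The 3 values of 13.47 share dense rank 5.
Remaining distinct values take the next consecutive integers.
Ranks ≤ 4: {1, 2, 2, 2, 3, 4} → 6 values.

6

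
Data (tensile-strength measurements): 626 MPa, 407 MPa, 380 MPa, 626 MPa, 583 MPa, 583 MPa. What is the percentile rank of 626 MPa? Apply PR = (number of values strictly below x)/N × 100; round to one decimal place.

66.7

N = 6.
Strictly below 626: 4. Equal to 626: 2.
PR = 4/6 × 100 = 66.7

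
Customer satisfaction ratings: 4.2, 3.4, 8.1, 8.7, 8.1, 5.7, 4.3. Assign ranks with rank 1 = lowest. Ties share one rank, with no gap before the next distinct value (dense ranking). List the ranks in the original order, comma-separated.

2, 1, 5, 6, 5, 4, 3

Sorted (ascending): 3.4, 4.2, 4.3, 5.7, 8.1, 8.1, 8.7
The 2 values of 8.1 share dense rank 5.
Remaining distinct values take the next consecutive integers.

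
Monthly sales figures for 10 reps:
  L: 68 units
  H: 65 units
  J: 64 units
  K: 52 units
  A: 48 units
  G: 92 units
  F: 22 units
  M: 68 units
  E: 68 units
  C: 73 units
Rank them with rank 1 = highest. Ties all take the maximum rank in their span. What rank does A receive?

Sorted (descending): 92, 73, 68, 68, 68, 65, 64, 52, 48, 22
The 3 values of 68 occupy positions 3–5 → each gets rank 5.
A has value 48 units → rank 9.

9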